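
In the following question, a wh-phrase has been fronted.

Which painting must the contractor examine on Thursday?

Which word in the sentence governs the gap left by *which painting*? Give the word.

examine

Pre-movement form: The contractor must examine which painting on Thursday.
'which painting' functions as the direct object of 'examine'. It moves to the left edge, and the trace sits right after 'examine':
Which painting must the contractor examine ___ on Thursday?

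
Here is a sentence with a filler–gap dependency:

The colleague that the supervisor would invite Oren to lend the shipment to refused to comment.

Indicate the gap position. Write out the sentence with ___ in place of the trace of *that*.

The colleague that the supervisor would invite Oren to lend the shipment to ___ refused to comment.

The filler 'that' is interpreted as the object of the preposition 'to' (recipient of 'lend'). The gap is right after 'to'.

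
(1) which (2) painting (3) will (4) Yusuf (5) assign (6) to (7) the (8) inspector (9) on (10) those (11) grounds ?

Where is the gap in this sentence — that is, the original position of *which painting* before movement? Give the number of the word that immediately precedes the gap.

In situ: Yusuf will assign which painting to the inspector on those grounds.
'which painting' is the direct object of 'assign'. Wh-movement fronts it, leaving a gap right after 'assign':
Which painting will Yusuf assign ___ to the inspector on those grounds?
'assign' is word 5.

5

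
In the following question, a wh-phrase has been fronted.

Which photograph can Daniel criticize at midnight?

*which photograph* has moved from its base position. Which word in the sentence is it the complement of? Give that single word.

Before movement: Daniel can criticize which photograph at midnight.
'which photograph' is the direct object of 'criticize'. Wh-movement fronts it, leaving a gap right after 'criticize':
Which photograph can Daniel criticize ___ at midnight?

criticize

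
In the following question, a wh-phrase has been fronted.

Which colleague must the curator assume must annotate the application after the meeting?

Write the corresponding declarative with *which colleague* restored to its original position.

'which colleague' is the subject of the clause embedded under 'assume'. Fronting leaves a gap immediately after 'assume':
Which colleague must the curator assume ___ must annotate the application after the meeting?

The curator must assume which colleague must annotate the application after the meeting.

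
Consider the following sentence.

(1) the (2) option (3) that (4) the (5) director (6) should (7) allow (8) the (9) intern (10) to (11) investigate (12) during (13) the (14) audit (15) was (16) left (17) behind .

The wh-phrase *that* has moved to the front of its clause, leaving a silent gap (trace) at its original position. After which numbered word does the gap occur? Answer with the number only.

11

The filler 'that' is interpreted as the direct object of 'investigate'. Fronting leaves a gap immediately after 'investigate':
The option that the director should allow the intern to investigate ___ during the audit was left behind.
'investigate' is word 11.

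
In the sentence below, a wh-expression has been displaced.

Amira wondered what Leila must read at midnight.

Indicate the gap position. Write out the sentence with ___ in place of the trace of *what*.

Amira wondered what Leila must read ___ at midnight.

Pre-movement form: Leila must read what at midnight.
'what' is the direct object of 'read'. The gap is right after 'read'.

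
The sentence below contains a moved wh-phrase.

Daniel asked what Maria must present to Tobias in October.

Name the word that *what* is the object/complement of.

Pre-movement form: Maria must present what to Tobias in October.
The filler 'what' is interpreted as the direct object of 'present'. Fronting leaves a gap immediately after 'present':
Daniel asked what Maria must present ___ to Tobias in October.

present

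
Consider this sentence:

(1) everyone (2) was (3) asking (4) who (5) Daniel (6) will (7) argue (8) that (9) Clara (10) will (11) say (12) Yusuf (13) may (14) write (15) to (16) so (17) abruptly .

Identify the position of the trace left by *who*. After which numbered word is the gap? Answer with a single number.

15

Underlying clause: Daniel will argue that Clara will say Yusuf may write to who so abruptly.
The filler 'who' is interpreted as the object of the preposition 'to'. Fronting leaves a gap immediately after 'to':
Everyone was asking who Daniel will argue that Clara will say Yusuf may write to ___ so abruptly.
'to' is word 15.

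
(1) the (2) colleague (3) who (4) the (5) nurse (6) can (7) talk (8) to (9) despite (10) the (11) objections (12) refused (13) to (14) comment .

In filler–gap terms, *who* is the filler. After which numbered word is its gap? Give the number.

8

The filler 'who' is interpreted as the object of the preposition 'to'. Fronting leaves a gap immediately after 'to':
The colleague who the nurse can talk to ___ despite the objections refused to comment.
'to' is word 8.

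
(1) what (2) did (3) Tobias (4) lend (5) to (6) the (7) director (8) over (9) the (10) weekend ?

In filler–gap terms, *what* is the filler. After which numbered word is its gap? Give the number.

4

Before movement: Tobias did lend what to the director over the weekend.
'what' functions as the direct object of 'lend'. Wh-movement fronts it, leaving a gap right after 'lend':
What did Tobias lend ___ to the director over the weekend?
'lend' is word 4.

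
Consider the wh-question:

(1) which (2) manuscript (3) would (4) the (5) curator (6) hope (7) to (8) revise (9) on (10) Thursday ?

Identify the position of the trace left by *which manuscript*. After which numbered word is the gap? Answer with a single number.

Underlying clause: The curator would hope to revise which manuscript on Thursday.
The filler 'which manuscript' is interpreted as the direct object of 'revise'. Fronting leaves a gap immediately after 'revise':
Which manuscript would the curator hope to revise ___ on Thursday?
'revise' is word 8.

8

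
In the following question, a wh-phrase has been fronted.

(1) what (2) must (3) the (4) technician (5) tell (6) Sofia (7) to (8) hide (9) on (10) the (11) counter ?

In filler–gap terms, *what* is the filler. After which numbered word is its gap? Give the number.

8

Pre-movement form: The technician must tell Sofia to hide what on the counter.
'what' is the direct object of 'hide'. Wh-movement fronts it, leaving a gap right after 'hide':
What must the technician tell Sofia to hide ___ on the counter?
'hide' is word 8.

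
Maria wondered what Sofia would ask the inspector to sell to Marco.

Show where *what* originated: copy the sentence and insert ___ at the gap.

Maria wondered what Sofia would ask the inspector to sell ___ to Marco.

Underlying clause: Sofia would ask the inspector to sell what to Marco.
The filler 'what' is interpreted as the direct object of 'sell'. The gap is right after 'sell'.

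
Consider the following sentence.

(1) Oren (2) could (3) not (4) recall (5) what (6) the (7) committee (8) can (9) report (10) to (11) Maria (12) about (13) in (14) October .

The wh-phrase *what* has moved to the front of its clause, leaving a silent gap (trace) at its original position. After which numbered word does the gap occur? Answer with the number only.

12

In situ: The committee can report to Maria about what in October.
'what' is the object of the preposition 'about'. It moves to the left edge, and the trace sits right after 'about':
Oren could not recall what the committee can report to Maria about ___ in October.
'about' is word 12.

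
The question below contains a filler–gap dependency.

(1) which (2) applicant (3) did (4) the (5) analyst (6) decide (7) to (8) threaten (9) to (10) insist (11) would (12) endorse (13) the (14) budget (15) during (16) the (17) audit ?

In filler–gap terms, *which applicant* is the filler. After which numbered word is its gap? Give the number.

In situ: The analyst did decide to threaten to insist which applicant would endorse the budget during the audit.
'which applicant' functions as the subject of the clause embedded under 'insist'. Fronting leaves a gap immediately after 'insist':
Which applicant did the analyst decide to threaten to insist ___ would endorse the budget during the audit?
'insist' is word 10.

10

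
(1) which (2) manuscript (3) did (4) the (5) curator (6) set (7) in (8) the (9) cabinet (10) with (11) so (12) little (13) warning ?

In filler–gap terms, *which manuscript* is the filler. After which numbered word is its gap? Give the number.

Pre-movement form: The curator did set which manuscript in the cabinet with so little warning.
'which manuscript' functions as the direct object of 'set'. Fronting leaves a gap immediately after 'set':
Which manuscript did the curator set ___ in the cabinet with so little warning?
'set' is word 6.

6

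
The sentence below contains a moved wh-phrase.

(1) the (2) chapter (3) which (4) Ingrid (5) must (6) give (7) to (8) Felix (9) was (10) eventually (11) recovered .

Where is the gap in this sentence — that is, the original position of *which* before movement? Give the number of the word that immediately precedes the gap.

The filler 'which' is interpreted as the direct object of 'give'. Wh-movement fronts it, leaving a gap right after 'give':
The chapter which Ingrid must give ___ to Felix was eventually recovered.
'give' is word 6.

6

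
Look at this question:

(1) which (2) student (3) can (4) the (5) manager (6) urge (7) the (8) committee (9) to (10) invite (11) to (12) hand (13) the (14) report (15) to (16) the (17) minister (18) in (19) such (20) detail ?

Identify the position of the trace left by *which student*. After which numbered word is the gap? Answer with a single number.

10

In situ: The manager can urge the committee to invite which student to hand the report to the minister in such detail.
'which student' functions as the direct object of 'invite'. Fronting leaves a gap immediately after 'invite':
Which student can the manager urge the committee to invite ___ to hand the report to the minister in such detail?
'invite' is word 10.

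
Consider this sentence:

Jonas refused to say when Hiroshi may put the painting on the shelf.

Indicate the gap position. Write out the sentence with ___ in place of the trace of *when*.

Jonas refused to say when Hiroshi may put the painting on the shelf ___.

Pre-movement form: Hiroshi may put the painting on the shelf when.
'when' is the temporal adjunct. The gap is right after 'shelf'.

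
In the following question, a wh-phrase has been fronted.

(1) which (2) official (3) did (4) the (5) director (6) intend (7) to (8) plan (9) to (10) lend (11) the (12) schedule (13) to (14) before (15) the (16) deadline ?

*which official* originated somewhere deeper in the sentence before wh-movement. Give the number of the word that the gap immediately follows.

Before movement: The director did intend to plan to lend the schedule to which official before the deadline.
The filler 'which official' is interpreted as the object of the preposition 'to' (recipient of 'lend'). Fronting leaves a gap immediately after 'to':
Which official did the director intend to plan to lend the schedule to ___ before the deadline?
'to' is word 13.

13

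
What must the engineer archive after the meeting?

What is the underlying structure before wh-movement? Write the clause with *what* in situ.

The engineer must archive what after the meeting.

'what' functions as the direct object of 'archive'. It moves to the left edge, and the trace sits right after 'archive':
What must the engineer archive ___ after the meeting?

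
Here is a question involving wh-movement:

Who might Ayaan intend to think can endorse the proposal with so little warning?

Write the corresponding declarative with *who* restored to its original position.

Ayaan might intend to think who can endorse the proposal with so little warning.

The filler 'who' is interpreted as the subject of the clause embedded under 'think'. It moves to the left edge, and the trace sits right after 'think':
Who might Ayaan intend to think ___ can endorse the proposal with so little warning?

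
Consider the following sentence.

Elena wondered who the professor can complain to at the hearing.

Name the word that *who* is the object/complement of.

Before movement: The professor can complain to who at the hearing.
The filler 'who' is interpreted as the object of the preposition 'to'. It moves to the left edge, and the trace sits right after 'to':
Elena wondered who the professor can complain to ___ at the hearing.

to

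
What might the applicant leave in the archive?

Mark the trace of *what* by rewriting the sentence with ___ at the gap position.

What might the applicant leave ___ in the archive?

Pre-movement form: The applicant might leave what in the archive.
'what' functions as the direct object of 'leave'. The gap is right after 'leave'.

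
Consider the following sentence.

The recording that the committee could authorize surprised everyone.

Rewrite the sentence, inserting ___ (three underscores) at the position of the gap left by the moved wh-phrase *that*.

The filler 'that' is interpreted as the direct object of 'authorize'. The gap is right after 'authorize'.

The recording that the committee could authorize ___ surprised everyone.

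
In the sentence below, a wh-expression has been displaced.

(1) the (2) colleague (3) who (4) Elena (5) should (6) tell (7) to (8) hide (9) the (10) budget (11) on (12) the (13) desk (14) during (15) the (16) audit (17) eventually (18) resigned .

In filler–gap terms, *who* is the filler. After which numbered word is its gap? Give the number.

The filler 'who' is interpreted as the direct object of 'tell'. Wh-movement fronts it, leaving a gap right after 'tell':
The colleague who Elena should tell ___ to hide the budget on the desk during the audit eventually resigned.
'tell' is word 6.

6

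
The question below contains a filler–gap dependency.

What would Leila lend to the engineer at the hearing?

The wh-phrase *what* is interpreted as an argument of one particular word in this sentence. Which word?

Pre-movement form: Leila would lend what to the engineer at the hearing.
'what' is the direct object of 'lend'. It moves to the left edge, and the trace sits right after 'lend':
What would Leila lend ___ to the engineer at the hearing?

lend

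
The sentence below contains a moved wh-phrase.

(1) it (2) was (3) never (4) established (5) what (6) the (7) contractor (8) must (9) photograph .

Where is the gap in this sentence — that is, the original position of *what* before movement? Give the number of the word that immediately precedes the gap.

9

In situ: The contractor must photograph what.
'what' is the direct object of 'photograph'. Fronting leaves a gap immediately after 'photograph':
It was never established what the contractor must photograph ___.
'photograph' is word 9.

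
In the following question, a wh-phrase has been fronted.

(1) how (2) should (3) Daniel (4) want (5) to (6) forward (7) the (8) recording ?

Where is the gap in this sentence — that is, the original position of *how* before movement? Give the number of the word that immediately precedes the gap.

8

Before movement: Daniel should want to forward the recording how.
'how' functions as the manner adjunct. Fronting leaves a gap immediately after 'recording':
How should Daniel want to forward the recording ___?
'recording' is word 8.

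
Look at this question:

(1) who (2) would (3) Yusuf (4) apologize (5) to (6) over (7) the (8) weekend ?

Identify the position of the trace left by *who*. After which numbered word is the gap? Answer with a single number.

5

Pre-movement form: Yusuf would apologize to who over the weekend.
'who' functions as the object of the preposition 'to'. Wh-movement fronts it, leaving a gap right after 'to':
Who would Yusuf apologize to ___ over the weekend?
'to' is word 5.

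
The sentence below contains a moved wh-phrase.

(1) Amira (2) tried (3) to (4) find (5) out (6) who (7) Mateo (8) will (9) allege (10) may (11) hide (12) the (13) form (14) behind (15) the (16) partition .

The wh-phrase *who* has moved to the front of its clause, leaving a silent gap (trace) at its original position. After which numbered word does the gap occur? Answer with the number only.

9

In situ: Mateo will allege who may hide the form behind the partition.
The filler 'who' is interpreted as the subject of the clause embedded under 'allege'. Wh-movement fronts it, leaving a gap right after 'allege':
Amira tried to find out who Mateo will allege ___ may hide the form behind the partition.
'allege' is word 9.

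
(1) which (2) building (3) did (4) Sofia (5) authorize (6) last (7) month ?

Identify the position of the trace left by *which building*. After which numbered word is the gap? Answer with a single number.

5

Before movement: Sofia did authorize which building last month.
'which building' is the direct object of 'authorize'. Fronting leaves a gap immediately after 'authorize':
Which building did Sofia authorize ___ last month?
'authorize' is word 5.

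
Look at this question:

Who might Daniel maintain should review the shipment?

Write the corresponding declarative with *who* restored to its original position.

Daniel might maintain who should review the shipment.

'who' functions as the subject of the clause embedded under 'maintain'. It moves to the left edge, and the trace sits right after 'maintain':
Who might Daniel maintain ___ should review the shipment?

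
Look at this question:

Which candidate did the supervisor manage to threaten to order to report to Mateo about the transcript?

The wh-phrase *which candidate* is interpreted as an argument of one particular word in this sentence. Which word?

order

Before movement: The supervisor did manage to threaten to order which candidate to report to Mateo about the transcript.
'which candidate' functions as the direct object of 'order'. Wh-movement fronts it, leaving a gap right after 'order':
Which candidate did the supervisor manage to threaten to order ___ to report to Mateo about the transcript?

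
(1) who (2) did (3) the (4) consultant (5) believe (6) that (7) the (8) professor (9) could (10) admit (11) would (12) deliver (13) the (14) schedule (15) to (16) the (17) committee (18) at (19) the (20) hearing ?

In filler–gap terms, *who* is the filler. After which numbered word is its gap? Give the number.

10

Pre-movement form: The consultant did believe that the professor could admit who would deliver the schedule to the committee at the hearing.
'who' is the subject of the clause embedded under 'admit'. It moves to the left edge, and the trace sits right after 'admit':
Who did the consultant believe that the professor could admit ___ would deliver the schedule to the committee at the hearing?
'admit' is word 10.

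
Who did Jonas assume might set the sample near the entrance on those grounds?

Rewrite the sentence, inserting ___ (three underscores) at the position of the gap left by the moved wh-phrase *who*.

Who did Jonas assume ___ might set the sample near the entrance on those grounds?

Before movement: Jonas did assume who might set the sample near the entrance on those grounds.
'who' functions as the subject of the clause embedded under 'assume'. The gap is right after 'assume'.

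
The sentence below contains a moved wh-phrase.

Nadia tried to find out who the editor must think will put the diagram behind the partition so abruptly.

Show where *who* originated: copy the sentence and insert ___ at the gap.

Nadia tried to find out who the editor must think ___ will put the diagram behind the partition so abruptly.

Underlying clause: The editor must think who will put the diagram behind the partition so abruptly.
The filler 'who' is interpreted as the subject of the clause embedded under 'think'. The gap is right after 'think'.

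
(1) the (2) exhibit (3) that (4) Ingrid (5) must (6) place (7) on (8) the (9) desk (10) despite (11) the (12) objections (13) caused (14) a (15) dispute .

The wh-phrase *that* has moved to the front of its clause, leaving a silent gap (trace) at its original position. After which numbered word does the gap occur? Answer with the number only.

6

The filler 'that' is interpreted as the direct object of 'place'. Wh-movement fronts it, leaving a gap right after 'place':
The exhibit that Ingrid must place ___ on the desk despite the objections caused a dispute.
'place' is word 6.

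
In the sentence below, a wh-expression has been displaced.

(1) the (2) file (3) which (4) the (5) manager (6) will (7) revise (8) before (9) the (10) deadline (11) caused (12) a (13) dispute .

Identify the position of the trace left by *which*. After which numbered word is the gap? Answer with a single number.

7

'which' is the direct object of 'revise'. Fronting leaves a gap immediately after 'revise':
The file which the manager will revise ___ before the deadline caused a dispute.
'revise' is word 7.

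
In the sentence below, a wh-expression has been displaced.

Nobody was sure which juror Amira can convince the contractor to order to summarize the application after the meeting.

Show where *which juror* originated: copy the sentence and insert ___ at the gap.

Nobody was sure which juror Amira can convince the contractor to order ___ to summarize the application after the meeting.

Underlying clause: Amira can convince the contractor to order which juror to summarize the application after the meeting.
'which juror' functions as the direct object of 'order'. The gap is right after 'order'.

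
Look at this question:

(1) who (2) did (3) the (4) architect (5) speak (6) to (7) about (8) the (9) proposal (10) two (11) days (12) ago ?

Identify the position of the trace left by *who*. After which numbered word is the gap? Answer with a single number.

6

In situ: The architect did speak to who about the proposal two days ago.
'who' functions as the object of the preposition 'to'. Wh-movement fronts it, leaving a gap right after 'to':
Who did the architect speak to ___ about the proposal two days ago?
'to' is word 6.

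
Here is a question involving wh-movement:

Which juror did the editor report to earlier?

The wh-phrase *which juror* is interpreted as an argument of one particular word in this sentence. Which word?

to

Before movement: The editor did report to which juror earlier.
'which juror' is the object of the preposition 'to'. Wh-movement fronts it, leaving a gap right after 'to':
Which juror did the editor report to ___ earlier?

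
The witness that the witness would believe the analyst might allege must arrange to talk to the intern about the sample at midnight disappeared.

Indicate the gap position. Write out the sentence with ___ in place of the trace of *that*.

The witness that the witness would believe the analyst might allege ___ must arrange to talk to the intern about the sample at midnight disappeared.

The filler 'that' is interpreted as the subject of the clause embedded under 'allege'. The gap is right after 'allege'.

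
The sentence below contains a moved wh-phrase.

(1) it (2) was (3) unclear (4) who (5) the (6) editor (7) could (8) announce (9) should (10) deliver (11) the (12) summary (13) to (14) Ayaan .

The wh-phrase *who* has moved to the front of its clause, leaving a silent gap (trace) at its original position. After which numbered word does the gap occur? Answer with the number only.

8

Pre-movement form: The editor could announce who should deliver the summary to Ayaan.
The filler 'who' is interpreted as the subject of the clause embedded under 'announce'. Wh-movement fronts it, leaving a gap right after 'announce':
It was unclear who the editor could announce ___ should deliver the summary to Ayaan.
'announce' is word 8.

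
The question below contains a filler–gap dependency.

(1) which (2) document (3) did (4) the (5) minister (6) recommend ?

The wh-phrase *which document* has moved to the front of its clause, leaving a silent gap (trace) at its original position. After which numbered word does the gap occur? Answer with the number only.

6

Underlying clause: The minister did recommend which document.
The filler 'which document' is interpreted as the direct object of 'recommend'. Wh-movement fronts it, leaving a gap right after 'recommend':
Which document did the minister recommend ___?
'recommend' is word 6.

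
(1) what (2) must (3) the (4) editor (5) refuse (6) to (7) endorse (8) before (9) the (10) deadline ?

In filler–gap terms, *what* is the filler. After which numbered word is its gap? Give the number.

Before movement: The editor must refuse to endorse what before the deadline.
'what' is the direct object of 'endorse'. Wh-movement fronts it, leaving a gap right after 'endorse':
What must the editor refuse to endorse ___ before the deadline?
'endorse' is word 7.

7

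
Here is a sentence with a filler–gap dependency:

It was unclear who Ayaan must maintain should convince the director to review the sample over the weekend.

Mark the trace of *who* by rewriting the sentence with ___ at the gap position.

Pre-movement form: Ayaan must maintain who should convince the director to review the sample over the weekend.
'who' is the subject of the clause embedded under 'maintain'. The gap is right after 'maintain'.

It was unclear who Ayaan must maintain ___ should convince the director to review the sample over the weekend.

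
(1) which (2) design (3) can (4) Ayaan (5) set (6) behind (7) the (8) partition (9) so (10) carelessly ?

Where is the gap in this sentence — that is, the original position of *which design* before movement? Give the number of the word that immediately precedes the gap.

Before movement: Ayaan can set which design behind the partition so carelessly.
'which design' is the direct object of 'set'. Fronting leaves a gap immediately after 'set':
Which design can Ayaan set ___ behind the partition so carelessly?
'set' is word 5.

5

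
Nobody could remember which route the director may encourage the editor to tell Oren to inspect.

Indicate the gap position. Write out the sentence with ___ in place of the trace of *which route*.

Underlying clause: The director may encourage the editor to tell Oren to inspect which route.
The filler 'which route' is interpreted as the direct object of 'inspect'. The gap is right after 'inspect'.

Nobody could remember which route the director may encourage the editor to tell Oren to inspect ___.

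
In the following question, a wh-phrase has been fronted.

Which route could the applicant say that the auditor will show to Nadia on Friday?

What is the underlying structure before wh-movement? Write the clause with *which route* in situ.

The applicant could say that the auditor will show which route to Nadia on Friday.

The filler 'which route' is interpreted as the direct object of 'show'. Fronting leaves a gap immediately after 'show':
Which route could the applicant say that the auditor will show ___ to Nadia on Friday?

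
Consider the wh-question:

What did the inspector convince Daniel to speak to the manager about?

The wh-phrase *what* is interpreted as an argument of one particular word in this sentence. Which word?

Pre-movement form: The inspector did convince Daniel to speak to the manager about what.
'what' functions as the object of the preposition 'about'. Wh-movement fronts it, leaving a gap right after 'about':
What did the inspector convince Daniel to speak to the manager about ___?

about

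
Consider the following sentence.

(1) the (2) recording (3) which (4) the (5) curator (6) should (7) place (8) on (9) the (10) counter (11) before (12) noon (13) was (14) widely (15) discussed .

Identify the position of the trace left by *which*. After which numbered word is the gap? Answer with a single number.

The filler 'which' is interpreted as the direct object of 'place'. It moves to the left edge, and the trace sits right after 'place':
The recording which the curator should place ___ on the counter before noon was widely discussed.
'place' is word 7.

7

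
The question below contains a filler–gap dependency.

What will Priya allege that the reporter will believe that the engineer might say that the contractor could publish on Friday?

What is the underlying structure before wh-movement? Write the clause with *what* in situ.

The filler 'what' is interpreted as the direct object of 'publish'. Fronting leaves a gap immediately after 'publish':
What will Priya allege that the reporter will believe that the engineer might say that the contractor could publish ___ on Friday?

Priya will allege that the reporter will believe that the engineer might say that the contractor could publish what on Friday.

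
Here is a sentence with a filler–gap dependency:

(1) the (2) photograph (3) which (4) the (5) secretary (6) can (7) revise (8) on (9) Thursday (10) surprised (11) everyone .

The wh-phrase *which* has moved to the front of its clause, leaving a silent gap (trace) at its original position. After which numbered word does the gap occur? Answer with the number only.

'which' functions as the direct object of 'revise'. Wh-movement fronts it, leaving a gap right after 'revise':
The photograph which the secretary can revise ___ on Thursday surprised everyone.
'revise' is word 7.

7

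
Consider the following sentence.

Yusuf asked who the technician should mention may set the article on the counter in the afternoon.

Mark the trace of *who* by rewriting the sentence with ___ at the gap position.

In situ: The technician should mention who may set the article on the counter in the afternoon.
'who' is the subject of the clause embedded under 'mention'. The gap is right after 'mention'.

Yusuf asked who the technician should mention ___ may set the article on the counter in the afternoon.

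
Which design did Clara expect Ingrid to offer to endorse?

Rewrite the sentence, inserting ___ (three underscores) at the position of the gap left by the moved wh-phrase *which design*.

Before movement: Clara did expect Ingrid to offer to endorse which design.
'which design' is the direct object of 'endorse'. The gap is right after 'endorse'.

Which design did Clara expect Ingrid to offer to endorse ___?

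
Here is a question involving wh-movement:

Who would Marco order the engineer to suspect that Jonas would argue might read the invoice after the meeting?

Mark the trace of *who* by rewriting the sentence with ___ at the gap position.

Underlying clause: Marco would order the engineer to suspect that Jonas would argue who might read the invoice after the meeting.
'who' is the subject of the clause embedded under 'argue'. The gap is right after 'argue'.

Who would Marco order the engineer to suspect that Jonas would argue ___ might read the invoice after the meeting?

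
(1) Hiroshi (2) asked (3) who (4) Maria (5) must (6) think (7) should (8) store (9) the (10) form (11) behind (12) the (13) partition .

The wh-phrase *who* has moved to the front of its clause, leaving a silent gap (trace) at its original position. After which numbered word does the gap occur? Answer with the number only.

6

Before movement: Maria must think who should store the form behind the partition.
'who' functions as the subject of the clause embedded under 'think'. It moves to the left edge, and the trace sits right after 'think':
Hiroshi asked who Maria must think ___ should store the form behind the partition.
'think' is word 6.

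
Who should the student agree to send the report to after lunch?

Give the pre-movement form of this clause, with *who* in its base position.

'who' is the object of the preposition 'to' (recipient of 'send'). Wh-movement fronts it, leaving a gap right after 'to':
Who should the student agree to send the report to ___ after lunch?

The student should agree to send the report to who after lunch.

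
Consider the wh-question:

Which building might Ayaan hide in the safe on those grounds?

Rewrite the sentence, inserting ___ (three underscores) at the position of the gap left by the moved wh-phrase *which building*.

In situ: Ayaan might hide which building in the safe on those grounds.
'which building' functions as the direct object of 'hide'. The gap is right after 'hide'.

Which building might Ayaan hide ___ in the safe on those grounds?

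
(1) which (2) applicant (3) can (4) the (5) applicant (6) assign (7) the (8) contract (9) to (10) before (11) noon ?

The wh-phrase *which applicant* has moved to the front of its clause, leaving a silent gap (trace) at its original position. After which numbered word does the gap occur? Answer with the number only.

Pre-movement form: The applicant can assign the contract to which applicant before noon.
The filler 'which applicant' is interpreted as the object of the preposition 'to' (recipient of 'assign'). Wh-movement fronts it, leaving a gap right after 'to':
Which applicant can the applicant assign the contract to ___ before noon?
'to' is word 9.

9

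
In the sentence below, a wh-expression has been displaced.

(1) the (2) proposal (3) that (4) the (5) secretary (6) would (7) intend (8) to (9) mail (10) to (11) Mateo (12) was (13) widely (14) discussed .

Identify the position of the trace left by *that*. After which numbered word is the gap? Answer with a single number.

9

'that' functions as the direct object of 'mail'. Fronting leaves a gap immediately after 'mail':
The proposal that the secretary would intend to mail ___ to Mateo was widely discussed.
'mail' is word 9.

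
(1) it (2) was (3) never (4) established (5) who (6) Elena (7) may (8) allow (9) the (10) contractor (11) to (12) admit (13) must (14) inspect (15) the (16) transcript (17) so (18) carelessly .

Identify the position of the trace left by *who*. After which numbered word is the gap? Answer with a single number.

Pre-movement form: Elena may allow the contractor to admit who must inspect the transcript so carelessly.
'who' functions as the subject of the clause embedded under 'admit'. It moves to the left edge, and the trace sits right after 'admit':
It was never established who Elena may allow the contractor to admit ___ must inspect the transcript so carelessly.
'admit' is word 12.

12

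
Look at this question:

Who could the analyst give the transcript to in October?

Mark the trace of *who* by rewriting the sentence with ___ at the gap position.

In situ: The analyst could give the transcript to who in October.
The filler 'who' is interpreted as the object of the preposition 'to' (recipient of 'give'). The gap is right after 'to'.

Who could the analyst give the transcript to ___ in October?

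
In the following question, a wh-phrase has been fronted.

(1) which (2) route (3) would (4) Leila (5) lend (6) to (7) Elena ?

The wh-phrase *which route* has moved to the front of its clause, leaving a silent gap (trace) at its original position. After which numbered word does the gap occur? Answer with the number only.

Underlying clause: Leila would lend which route to Elena.
'which route' functions as the direct object of 'lend'. Wh-movement fronts it, leaving a gap right after 'lend':
Which route would Leila lend ___ to Elena?
'lend' is word 5.

5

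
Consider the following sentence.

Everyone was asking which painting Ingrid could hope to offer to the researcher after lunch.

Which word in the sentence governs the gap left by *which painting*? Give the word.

Underlying clause: Ingrid could hope to offer which painting to the researcher after lunch.
'which painting' functions as the direct object of 'offer'. It moves to the left edge, and the trace sits right after 'offer':
Everyone was asking which painting Ingrid could hope to offer ___ to the researcher after lunch.

offer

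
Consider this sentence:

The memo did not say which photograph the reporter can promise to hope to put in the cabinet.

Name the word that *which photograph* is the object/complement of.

Pre-movement form: The reporter can promise to hope to put which photograph in the cabinet.
'which photograph' functions as the direct object of 'put'. It moves to the left edge, and the trace sits right after 'put':
The memo did not say which photograph the reporter can promise to hope to put ___ in the cabinet.

put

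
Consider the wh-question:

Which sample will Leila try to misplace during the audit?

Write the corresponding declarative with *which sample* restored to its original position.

Leila will try to misplace which sample during the audit.

'which sample' functions as the direct object of 'misplace'. It moves to the left edge, and the trace sits right after 'misplace':
Which sample will Leila try to misplace ___ during the audit?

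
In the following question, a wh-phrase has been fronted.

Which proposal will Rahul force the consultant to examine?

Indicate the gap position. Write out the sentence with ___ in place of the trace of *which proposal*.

In situ: Rahul will force the consultant to examine which proposal.
'which proposal' is the direct object of 'examine'. The gap is right after 'examine'.

Which proposal will Rahul force the consultant to examine ___?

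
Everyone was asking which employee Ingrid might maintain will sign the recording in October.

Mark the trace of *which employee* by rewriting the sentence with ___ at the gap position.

Everyone was asking which employee Ingrid might maintain ___ will sign the recording in October.

In situ: Ingrid might maintain which employee will sign the recording in October.
'which employee' is the subject of the clause embedded under 'maintain'. The gap is right after 'maintain'.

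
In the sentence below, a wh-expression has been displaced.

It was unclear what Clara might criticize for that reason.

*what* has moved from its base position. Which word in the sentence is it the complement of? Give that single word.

criticize

Pre-movement form: Clara might criticize what for that reason.
'what' is the direct object of 'criticize'. It moves to the left edge, and the trace sits right after 'criticize':
It was unclear what Clara might criticize ___ for that reason.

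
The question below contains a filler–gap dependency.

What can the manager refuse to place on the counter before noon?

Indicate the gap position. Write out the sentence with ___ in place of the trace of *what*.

What can the manager refuse to place ___ on the counter before noon?

Underlying clause: The manager can refuse to place what on the counter before noon.
The filler 'what' is interpreted as the direct object of 'place'. The gap is right after 'place'.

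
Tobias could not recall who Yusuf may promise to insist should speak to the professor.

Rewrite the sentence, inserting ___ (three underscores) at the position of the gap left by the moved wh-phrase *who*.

Tobias could not recall who Yusuf may promise to insist ___ should speak to the professor.

In situ: Yusuf may promise to insist who should speak to the professor.
'who' functions as the subject of the clause embedded under 'insist'. The gap is right after 'insist'.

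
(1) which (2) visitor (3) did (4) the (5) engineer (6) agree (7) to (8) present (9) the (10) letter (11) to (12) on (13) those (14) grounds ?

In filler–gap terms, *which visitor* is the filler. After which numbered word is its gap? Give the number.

In situ: The engineer did agree to present the letter to which visitor on those grounds.
The filler 'which visitor' is interpreted as the object of the preposition 'to' (recipient of 'present'). Fronting leaves a gap immediately after 'to':
Which visitor did the engineer agree to present the letter to ___ on those grounds?
'to' is word 11.

11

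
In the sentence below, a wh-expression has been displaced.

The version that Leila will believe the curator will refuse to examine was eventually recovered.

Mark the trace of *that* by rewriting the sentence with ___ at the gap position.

The filler 'that' is interpreted as the direct object of 'examine'. The gap is right after 'examine'.

The version that Leila will believe the curator will refuse to examine ___ was eventually recovered.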